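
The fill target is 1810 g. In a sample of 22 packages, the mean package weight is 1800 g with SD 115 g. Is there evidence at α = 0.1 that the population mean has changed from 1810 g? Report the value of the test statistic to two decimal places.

H0: μ = 1810; H1: μ ≠ 1810 (one-sample t-test, two-sided).
t = (x̄ − μ₀)/(s/√n) = (1800 − 1810)/(115/√22) = -0.41
df = n − 1 = 21
Two-sided p-value ≈ 0.688
Since p ≈ 0.688 > α = 0.1, fail to reject H0; the data do not provide sufficient evidence against H0.

-0.41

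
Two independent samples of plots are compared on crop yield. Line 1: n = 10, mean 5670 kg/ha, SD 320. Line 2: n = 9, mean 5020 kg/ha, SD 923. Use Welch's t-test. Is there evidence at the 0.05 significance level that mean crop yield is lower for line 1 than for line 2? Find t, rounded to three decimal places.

Let group 1 = line 1, group 2 = line 2. H0: μ_1 = μ_2; H1: μ_1 < μ_2 (Welch's two-sample t-test, left-tailed).
t = (x̄_1 − x̄_2)/√(s_1²/n_1 + s_2²/n_2) = (5670 − 5020)/√(320²/10 + 923²/9) = 2.007
Welch–Satterthwaite df ≈ 9.72
p-value = P(T ≤ 2.007) ≈ 0.9633
Since p ≈ 0.9633 > α = 0.05, fail to reject H0; the evidence is not statistically significant.

2.007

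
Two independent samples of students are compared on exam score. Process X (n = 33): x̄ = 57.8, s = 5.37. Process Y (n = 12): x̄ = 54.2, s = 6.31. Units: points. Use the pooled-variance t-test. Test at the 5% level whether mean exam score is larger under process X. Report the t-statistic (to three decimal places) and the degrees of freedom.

t = 1.898, df = 43

Let group 1 = process X, group 2 = process Y. H0: μ_1 = μ_2; H1: μ_1 > μ_2 (two-sample pooled-variance t-test, right-tailed).
s_p² = [(33−1)·5.37² + (12−1)·6.31²]/(33+12−2) = 31.6455
t = (57.8 − 54.2)/√[31.6455·(1/33 + 1/12)] = 1.898
df = n₁ + n₂ − 2 = 43
p-value = P(T ≥ 1.898) ≈ 0.032
Since p ≈ 0.032 < α = 0.05, reject H0; the data support H1.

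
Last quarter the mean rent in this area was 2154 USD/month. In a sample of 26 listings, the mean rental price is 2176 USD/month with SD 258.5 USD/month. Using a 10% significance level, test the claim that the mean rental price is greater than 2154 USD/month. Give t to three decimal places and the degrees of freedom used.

t = 0.434, df = 25

H0: μ = 2154; H1: μ > 2154 (one-sample t-test, right-tailed).
t = (x̄ − μ₀)/(s/√n) = (2176 − 2154)/(258.5/√26) = 0.434
df = n − 1 = 25
p-value = P(T ≥ 0.434) ≈ 0.3340
Since p ≈ 0.3340 > α = 0.1, fail to reject H0; the data do not provide sufficient evidence against H0.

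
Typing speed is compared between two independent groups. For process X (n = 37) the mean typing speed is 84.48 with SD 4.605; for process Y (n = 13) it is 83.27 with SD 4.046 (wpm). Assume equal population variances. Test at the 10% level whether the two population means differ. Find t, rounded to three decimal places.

Let group 1 = process X, group 2 = process Y. H0: μ_1 = μ_2; H1: μ_1 ≠ μ_2 (two-sample pooled-variance t-test, two-sided).
s_p² = [(37−1)·4.605² + (13−1)·4.046²]/(37+13−2) = 19.997
t = (84.48 − 83.27)/√[19.997·(1/37 + 1/13)] = 0.839
df = n₁ + n₂ − 2 = 48
Two-sided p-value ≈ 0.4055
Since p ≈ 0.4055 > α = 0.1, fail to reject H0; the evidence is not statistically significant.

0.839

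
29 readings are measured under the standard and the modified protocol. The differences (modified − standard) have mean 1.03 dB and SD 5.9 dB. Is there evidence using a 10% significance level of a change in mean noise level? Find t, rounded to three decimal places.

0.940

H0: μ_d = 0; H1: μ_d ≠ 0 (paired t-test on the differences, two-sided).
t = d̄/(s_d/√n) = 1.03/(5.9/√29) = 0.940
df = n − 1 = 28
Two-sided p-value ≈ 0.355
Since p ≈ 0.355 > α = 0.1, fail to reject H0; the data do not provide sufficient evidence against H0.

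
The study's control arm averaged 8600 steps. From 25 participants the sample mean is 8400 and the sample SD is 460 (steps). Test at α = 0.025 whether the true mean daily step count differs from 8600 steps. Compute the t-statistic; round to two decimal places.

-2.17

H0: μ = 8600; H1: μ ≠ 8600 (one-sample t-test, two-sided).
t = (x̄ − μ₀)/(s/√n) = (8400 − 8600)/(460/√25) = -2.17
df = n − 1 = 24
Two-sided p-value ≈ 0.0398
Since p ≈ 0.0398 > α = 0.025, fail to reject H0; the data do not provide sufficient evidence against H0.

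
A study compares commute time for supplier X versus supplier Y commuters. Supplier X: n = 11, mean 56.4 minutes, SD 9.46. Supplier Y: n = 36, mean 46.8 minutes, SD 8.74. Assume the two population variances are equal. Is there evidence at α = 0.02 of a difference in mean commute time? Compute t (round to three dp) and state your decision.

t = 3.129; reject H0

Let group 1 = supplier X, group 2 = supplier Y. H0: μ_1 = μ_2; H1: μ_1 ≠ μ_2 (two-sample pooled-variance t-test, two-sided).
s_p² = [(11−1)·9.46² + (36−1)·8.74²]/(11+36−2) = 79.2996
t = (56.4 − 46.8)/√[79.2996·(1/11 + 1/36)] = 3.129
df = n₁ + n₂ − 2 = 45
Two-sided p-value ≈ 0.0031
Since p ≈ 0.0031 < α = 0.02, reject H0; the data support H1.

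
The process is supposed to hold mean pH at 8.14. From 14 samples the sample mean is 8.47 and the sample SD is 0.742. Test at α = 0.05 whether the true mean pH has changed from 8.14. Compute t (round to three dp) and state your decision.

t = 1.664; fail to reject H0

H0: μ = 8.14; H1: μ ≠ 8.14 (one-sample t-test, two-sided).
t = (x̄ − μ₀)/(s/√n) = (8.47 − 8.14)/(0.742/√14) = 1.664
df = n − 1 = 13
Two-sided p-value ≈ 0.120
Since p ≈ 0.120 > α = 0.05, fail to reject H0; the data do not provide sufficient evidence against H0.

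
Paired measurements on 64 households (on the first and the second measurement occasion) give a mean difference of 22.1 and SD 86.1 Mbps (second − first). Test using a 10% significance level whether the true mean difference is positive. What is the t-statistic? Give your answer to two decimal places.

H0: μ_d = 0; H1: μ_d > 0 (paired t-test on the differences, right-tailed).
t = d̄/(s_d/√n) = 22.1/(86.1/√64) = 2.05
df = n − 1 = 63
p-value = P(T ≥ 2.05) ≈ 0.022
Since p ≈ 0.022 < α = 0.1, reject H0; the data support H1.

2.05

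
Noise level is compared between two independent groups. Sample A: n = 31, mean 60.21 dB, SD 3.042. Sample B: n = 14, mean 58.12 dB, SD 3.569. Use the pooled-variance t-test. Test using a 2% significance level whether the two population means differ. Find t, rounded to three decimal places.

Let group 1 = sample A, group 2 = sample B. H0: μ_1 = μ_2; H1: μ_1 ≠ μ_2 (two-sample pooled-variance t-test, two-sided).
s_p² = [(31−1)·3.042² + (14−1)·3.569²]/(31+14−2) = 10.3071
t = (60.21 − 58.12)/√[10.3071·(1/31 + 1/14)] = 2.022
df = n₁ + n₂ − 2 = 43
Two-sided p-value ≈ 0.0495
Since p ≈ 0.0495 > α = 0.02, fail to reject H0; the evidence is not statistically significant.

2.022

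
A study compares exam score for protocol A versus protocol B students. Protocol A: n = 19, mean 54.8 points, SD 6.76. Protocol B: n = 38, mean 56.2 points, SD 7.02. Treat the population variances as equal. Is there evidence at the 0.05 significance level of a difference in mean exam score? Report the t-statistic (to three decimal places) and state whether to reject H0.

Let group 1 = protocol A, group 2 = protocol B. H0: μ_1 = μ_2; H1: μ_1 ≠ μ_2 (two-sample pooled-variance t-test, two-sided).
s_p² = [(19−1)·6.76² + (38−1)·7.02²]/(19+38−2) = 48.1078
t = (54.8 − 56.2)/√[48.1078·(1/19 + 1/38)] = -0.718
df = n₁ + n₂ − 2 = 55
Two-sided p-value ≈ 0.4756
Since p ≈ 0.4756 > α = 0.05, fail to reject H0; the evidence is not statistically significant.

t = -0.718; fail to reject H0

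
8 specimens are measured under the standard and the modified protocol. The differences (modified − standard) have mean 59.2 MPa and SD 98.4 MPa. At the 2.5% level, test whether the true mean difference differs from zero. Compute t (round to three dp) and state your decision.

H0: μ_d = 0; H1: μ_d ≠ 0 (paired t-test on the differences, two-sided).
t = d̄/(s_d/√n) = 59.2/(98.4/√8) = 1.702
df = n − 1 = 7
Two-sided p-value ≈ 0.1326
Since p ≈ 0.1326 > α = 0.025, fail to reject H0; the data do not provide sufficient evidence against H0.

t = 1.702; fail to reject H0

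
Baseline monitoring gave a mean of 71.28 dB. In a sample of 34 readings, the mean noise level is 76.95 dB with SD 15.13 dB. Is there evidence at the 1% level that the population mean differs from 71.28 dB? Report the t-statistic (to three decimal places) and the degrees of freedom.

t = 2.185, df = 33

H0: μ = 71.28; H1: μ ≠ 71.28 (one-sample t-test, two-sided).
t = (x̄ − μ₀)/(s/√n) = (76.95 − 71.28)/(15.13/√34) = 2.185
df = n − 1 = 33
Two-sided p-value ≈ 0.036
Since p ≈ 0.036 > α = 0.01, fail to reject H0; the evidence is not statistically significant.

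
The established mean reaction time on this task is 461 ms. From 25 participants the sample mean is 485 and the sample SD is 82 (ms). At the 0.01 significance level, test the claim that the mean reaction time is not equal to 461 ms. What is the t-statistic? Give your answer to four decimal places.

H0: μ = 461; H1: μ ≠ 461 (one-sample t-test, two-sided).
t = (x̄ − μ₀)/(s/√n) = (485 − 461)/(82/√25) = 1.4634
df = n − 1 = 24
Two-sided p-value ≈ 0.1563
Since p ≈ 0.1563 > α = 0.01, fail to reject H0; the evidence is not statistically significant.

1.4634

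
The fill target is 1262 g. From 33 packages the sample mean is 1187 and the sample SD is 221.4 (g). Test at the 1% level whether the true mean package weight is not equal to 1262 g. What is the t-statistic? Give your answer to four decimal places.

H0: μ = 1262; H1: μ ≠ 1262 (one-sample t-test, two-sided).
t = (x̄ − μ₀)/(s/√n) = (1187 − 1262)/(221.4/√33) = -1.9460
df = n − 1 = 32
Two-sided p-value ≈ 0.0605
Since p ≈ 0.0605 > α = 0.01, fail to reject H0; the data do not provide sufficient evidence against H0.

-1.9460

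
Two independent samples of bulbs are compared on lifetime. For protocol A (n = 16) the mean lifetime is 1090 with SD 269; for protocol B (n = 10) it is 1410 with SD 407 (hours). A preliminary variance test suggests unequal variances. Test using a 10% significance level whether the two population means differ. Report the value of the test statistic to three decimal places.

-2.204

Let group 1 = protocol A, group 2 = protocol B. H0: μ_1 = μ_2; H1: μ_1 ≠ μ_2 (Welch's two-sample t-test, two-sided).
t = (x̄_1 − x̄_2)/√(s_1²/n_1 + s_2²/n_2) = (1090 − 1410)/√(269²/16 + 407²/10) = -2.204
Welch–Satterthwaite df ≈ 13.96
Two-sided p-value ≈ 0.045
Since p ≈ 0.045 < α = 0.1, reject H0; the data support H1.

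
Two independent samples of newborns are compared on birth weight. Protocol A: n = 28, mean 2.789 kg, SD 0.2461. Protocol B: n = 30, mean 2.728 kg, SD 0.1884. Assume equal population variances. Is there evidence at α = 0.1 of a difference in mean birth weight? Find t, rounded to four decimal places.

Let group 1 = protocol A, group 2 = protocol B. H0: μ_1 = μ_2; H1: μ_1 ≠ μ_2 (two-sample pooled-variance t-test, two-sided).
s_p² = [(28−1)·0.2461² + (30−1)·0.1884²]/(28+30−2) = 0.0475822
t = (2.789 − 2.728)/√[0.0475822·(1/28 + 1/30)] = 1.0642
df = n₁ + n₂ − 2 = 56
Two-sided p-value ≈ 0.2918
Since p ≈ 0.2918 > α = 0.1, fail to reject H0; the evidence is not statistically significant.

1.0642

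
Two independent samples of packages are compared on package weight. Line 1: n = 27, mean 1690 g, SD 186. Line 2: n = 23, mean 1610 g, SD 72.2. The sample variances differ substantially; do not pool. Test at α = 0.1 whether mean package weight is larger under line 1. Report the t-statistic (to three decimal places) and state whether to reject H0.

Let group 1 = line 1, group 2 = line 2. H0: μ_1 = μ_2; H1: μ_1 > μ_2 (Welch's two-sample t-test, right-tailed).
t = (x̄_1 − x̄_2)/√(s_1²/n_1 + s_2²/n_2) = (1690 − 1610)/√(186²/27 + 72.2²/23) = 2.060
Welch–Satterthwaite df ≈ 34.73
p-value = P(T ≥ 2.060) ≈ 0.0235
Since p ≈ 0.0235 < α = 0.1, reject H0; the data support H1.

t = 2.060; reject H0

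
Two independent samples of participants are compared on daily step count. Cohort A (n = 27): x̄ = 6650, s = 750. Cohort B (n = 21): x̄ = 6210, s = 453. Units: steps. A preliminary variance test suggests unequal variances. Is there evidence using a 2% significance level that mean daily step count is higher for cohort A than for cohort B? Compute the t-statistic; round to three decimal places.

Let group 1 = cohort A, group 2 = cohort B. H0: μ_1 = μ_2; H1: μ_1 > μ_2 (Welch's two-sample t-test, right-tailed).
t = (x̄_1 − x̄_2)/√(s_1²/n_1 + s_2²/n_2) = (6650 − 6210)/√(750²/27 + 453²/21) = 2.515
Welch–Satterthwaite df ≈ 43.63
p-value = P(T ≥ 2.515) ≈ 0.008
Since p ≈ 0.008 < α = 0.02, reject H0; the evidence is statistically significant.

2.515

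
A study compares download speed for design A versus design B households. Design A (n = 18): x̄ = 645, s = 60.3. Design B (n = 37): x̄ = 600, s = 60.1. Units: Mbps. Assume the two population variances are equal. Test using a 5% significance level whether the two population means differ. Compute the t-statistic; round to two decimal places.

Let group 1 = design A, group 2 = design B. H0: μ_1 = μ_2; H1: μ_1 ≠ μ_2 (two-sample pooled-variance t-test, two-sided).
s_p² = [(18−1)·60.3² + (37−1)·60.1²]/(18+37−2) = 3619.73
t = (645 − 600)/√[3619.73·(1/18 + 1/37)] = 2.60
df = n₁ + n₂ − 2 = 53
Two-sided p-value ≈ 0.0120
Since p ≈ 0.0120 < α = 0.05, reject H0; the data support H1.

2.60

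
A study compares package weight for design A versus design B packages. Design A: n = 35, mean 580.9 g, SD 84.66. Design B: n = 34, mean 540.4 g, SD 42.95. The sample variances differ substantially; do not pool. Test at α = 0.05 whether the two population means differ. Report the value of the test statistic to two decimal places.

Let group 1 = design A, group 2 = design B. H0: μ_1 = μ_2; H1: μ_1 ≠ μ_2 (Welch's two-sample t-test, two-sided).
t = (x̄_1 − x̄_2)/√(s_1²/n_1 + s_2²/n_2) = (580.9 − 540.4)/√(84.66²/35 + 42.95²/34) = 2.52
Welch–Satterthwaite df ≈ 50.73
Two-sided p-value ≈ 0.015
Since p ≈ 0.015 < α = 0.05, reject H0; the data support H1.

2.52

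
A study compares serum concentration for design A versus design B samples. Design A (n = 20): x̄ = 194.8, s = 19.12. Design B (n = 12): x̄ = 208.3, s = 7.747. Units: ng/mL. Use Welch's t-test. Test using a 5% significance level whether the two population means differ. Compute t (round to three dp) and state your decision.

t = -2.798; reject H0

Let group 1 = design A, group 2 = design B. H0: μ_1 = μ_2; H1: μ_1 ≠ μ_2 (Welch's two-sample t-test, two-sided).
t = (x̄_1 − x̄_2)/√(s_1²/n_1 + s_2²/n_2) = (194.8 − 208.3)/√(19.12²/20 + 7.747²/12) = -2.798
Welch–Satterthwaite df ≈ 27.29
Two-sided p-value ≈ 0.009
Since p ≈ 0.009 < α = 0.05, reject H0; the evidence is statistically significant.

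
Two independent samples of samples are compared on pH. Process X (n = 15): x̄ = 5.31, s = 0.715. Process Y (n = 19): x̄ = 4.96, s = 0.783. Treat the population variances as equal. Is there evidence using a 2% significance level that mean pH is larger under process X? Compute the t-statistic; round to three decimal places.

1.344

Let group 1 = process X, group 2 = process Y. H0: μ_1 = μ_2; H1: μ_1 > μ_2 (two-sample pooled-variance t-test, right-tailed).
s_p² = [(15−1)·0.715² + (19−1)·0.783²]/(15+19−2) = 0.568523
t = (5.31 − 4.96)/√[0.568523·(1/15 + 1/19)] = 1.344
df = n₁ + n₂ − 2 = 32
p-value = P(T ≥ 1.344) ≈ 0.094
Since p ≈ 0.094 > α = 0.02, fail to reject H0; the data do not provide sufficient evidence against H0.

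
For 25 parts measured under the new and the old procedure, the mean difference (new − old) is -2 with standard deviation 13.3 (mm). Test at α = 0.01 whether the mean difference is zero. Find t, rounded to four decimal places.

-0.7519

H0: μ_d = 0; H1: μ_d ≠ 0 (paired t-test on the differences, two-sided).
t = d̄/(s_d/√n) = -2/(13.3/√25) = -0.7519
df = n − 1 = 24
Two-sided p-value ≈ 0.4594
Since p ≈ 0.4594 > α = 0.01, fail to reject H0; the evidence is not statistically significant.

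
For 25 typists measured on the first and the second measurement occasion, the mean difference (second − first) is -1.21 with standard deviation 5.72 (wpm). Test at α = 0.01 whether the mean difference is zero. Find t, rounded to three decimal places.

-1.058

H0: μ_d = 0; H1: μ_d ≠ 0 (paired t-test on the differences, two-sided).
t = d̄/(s_d/√n) = -1.21/(5.72/√25) = -1.058
df = n − 1 = 24
Two-sided p-value ≈ 0.301
Since p ≈ 0.301 > α = 0.01, fail to reject H0; the evidence is not statistically significant.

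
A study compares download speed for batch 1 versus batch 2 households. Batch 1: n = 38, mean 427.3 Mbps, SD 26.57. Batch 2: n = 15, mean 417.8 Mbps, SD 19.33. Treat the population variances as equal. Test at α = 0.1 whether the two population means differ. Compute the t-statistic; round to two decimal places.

1.26

Let group 1 = batch 1, group 2 = batch 2. H0: μ_1 = μ_2; H1: μ_1 ≠ μ_2 (two-sample pooled-variance t-test, two-sided).
s_p² = [(38−1)·26.57² + (15−1)·19.33²]/(38+15−2) = 614.741
t = (427.3 − 417.8)/√[614.741·(1/38 + 1/15)] = 1.26
df = n₁ + n₂ − 2 = 51
Two-sided p-value ≈ 0.215
Since p ≈ 0.215 > α = 0.1, fail to reject H0; the data do not provide sufficient evidence against H0.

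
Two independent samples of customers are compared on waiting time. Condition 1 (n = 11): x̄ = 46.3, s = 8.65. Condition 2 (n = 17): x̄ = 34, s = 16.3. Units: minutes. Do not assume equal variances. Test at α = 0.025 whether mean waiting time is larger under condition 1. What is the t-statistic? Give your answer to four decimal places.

Let group 1 = condition 1, group 2 = condition 2. H0: μ_1 = μ_2; H1: μ_1 > μ_2 (Welch's two-sample t-test, right-tailed).
t = (x̄_1 − x̄_2)/√(s_1²/n_1 + s_2²/n_2) = (46.3 − 34)/√(8.65²/11 + 16.3²/17) = 2.5971
Welch–Satterthwaite df ≈ 25.29
p-value = P(T ≥ 2.5971) ≈ 0.0077
Since p ≈ 0.0077 < α = 0.025, reject H0; the evidence is statistically significant.

2.5971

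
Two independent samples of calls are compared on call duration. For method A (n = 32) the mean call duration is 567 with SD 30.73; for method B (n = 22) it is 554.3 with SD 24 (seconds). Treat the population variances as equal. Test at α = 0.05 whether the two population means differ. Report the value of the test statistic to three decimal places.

Let group 1 = method A, group 2 = method B. H0: μ_1 = μ_2; H1: μ_1 ≠ μ_2 (two-sample pooled-variance t-test, two-sided).
s_p² = [(32−1)·30.73² + (22−1)·24²]/(32+22−2) = 795.583
t = (567 − 554.3)/√[795.583·(1/32 + 1/22)] = 1.626
df = n₁ + n₂ − 2 = 52
Two-sided p-value ≈ 0.110
Since p ≈ 0.110 > α = 0.05, fail to reject H0; the data do not provide sufficient evidence against H0.

1.626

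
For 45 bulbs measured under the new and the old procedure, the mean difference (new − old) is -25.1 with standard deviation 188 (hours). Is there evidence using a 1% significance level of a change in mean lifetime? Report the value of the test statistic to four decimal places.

-0.8956

H0: μ_d = 0; H1: μ_d ≠ 0 (paired t-test on the differences, two-sided).
t = d̄/(s_d/√n) = -25.1/(188/√45) = -0.8956
df = n − 1 = 44
Two-sided p-value ≈ 0.3753
Since p ≈ 0.3753 > α = 0.01, fail to reject H0; the evidence is not statistically significant.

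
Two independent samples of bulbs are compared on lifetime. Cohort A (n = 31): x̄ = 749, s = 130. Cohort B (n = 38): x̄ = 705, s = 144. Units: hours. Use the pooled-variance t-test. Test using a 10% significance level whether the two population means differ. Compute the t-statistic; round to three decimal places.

Let group 1 = cohort A, group 2 = cohort B. H0: μ_1 = μ_2; H1: μ_1 ≠ μ_2 (two-sample pooled-variance t-test, two-sided).
s_p² = [(31−1)·130² + (38−1)·144²]/(31+38−2) = 19018.4
t = (749 − 705)/√[19018.4·(1/31 + 1/38)] = 1.318
df = n₁ + n₂ − 2 = 67
Two-sided p-value ≈ 0.1919
Since p ≈ 0.1919 > α = 0.1, fail to reject H0; the evidence is not statistically significant.

1.318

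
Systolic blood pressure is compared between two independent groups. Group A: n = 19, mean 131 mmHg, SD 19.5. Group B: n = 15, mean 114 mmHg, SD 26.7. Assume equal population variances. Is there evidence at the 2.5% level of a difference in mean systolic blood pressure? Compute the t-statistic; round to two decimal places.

Let group 1 = group A, group 2 = group B. H0: μ_1 = μ_2; H1: μ_1 ≠ μ_2 (two-sample pooled-variance t-test, two-sided).
s_p² = [(19−1)·19.5² + (15−1)·26.7²]/(19+15−2) = 525.78
t = (131 − 114)/√[525.78·(1/19 + 1/15)] = 2.15
df = n₁ + n₂ − 2 = 32
Two-sided p-value ≈ 0.040
Since p ≈ 0.040 > α = 0.025, fail to reject H0; the evidence is not statistically significant.

2.15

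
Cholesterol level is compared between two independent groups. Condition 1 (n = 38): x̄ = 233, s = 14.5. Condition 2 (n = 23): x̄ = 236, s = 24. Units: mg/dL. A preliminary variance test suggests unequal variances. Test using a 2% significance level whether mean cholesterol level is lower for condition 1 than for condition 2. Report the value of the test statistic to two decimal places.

-0.54

Let group 1 = condition 1, group 2 = condition 2. H0: μ_1 = μ_2; H1: μ_1 < μ_2 (Welch's two-sample t-test, left-tailed).
t = (x̄_1 − x̄_2)/√(s_1²/n_1 + s_2²/n_2) = (233 − 236)/√(14.5²/38 + 24²/23) = -0.54
Welch–Satterthwaite df ≈ 31.87
p-value = P(T ≤ -0.54) ≈ 0.296
Since p ≈ 0.296 > α = 0.02, fail to reject H0; the data do not provide sufficient evidence against H0.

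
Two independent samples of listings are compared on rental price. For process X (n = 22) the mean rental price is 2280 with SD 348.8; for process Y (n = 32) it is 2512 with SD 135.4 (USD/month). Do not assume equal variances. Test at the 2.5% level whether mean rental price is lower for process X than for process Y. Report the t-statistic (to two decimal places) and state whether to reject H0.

t = -2.97; reject H0

Let group 1 = process X, group 2 = process Y. H0: μ_1 = μ_2; H1: μ_1 < μ_2 (Welch's two-sample t-test, left-tailed).
t = (x̄_1 − x̄_2)/√(s_1²/n_1 + s_2²/n_2) = (2280 − 2512)/√(348.8²/22 + 135.4²/32) = -2.97
Welch–Satterthwaite df ≈ 25.39
p-value = P(T ≤ -2.97) ≈ 0.003
Since p ≈ 0.003 < α = 0.025, reject H0; the data support H1.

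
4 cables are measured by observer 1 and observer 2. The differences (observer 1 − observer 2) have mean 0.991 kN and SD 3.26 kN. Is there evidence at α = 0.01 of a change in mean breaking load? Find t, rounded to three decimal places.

H0: μ_d = 0; H1: μ_d ≠ 0 (paired t-test on the differences, two-sided).
t = d̄/(s_d/√n) = 0.991/(3.26/√4) = 0.608
df = n − 1 = 3
Two-sided p-value ≈ 0.5861
Since p ≈ 0.5861 > α = 0.01, fail to reject H0; the data do not provide sufficient evidence against H0.

0.608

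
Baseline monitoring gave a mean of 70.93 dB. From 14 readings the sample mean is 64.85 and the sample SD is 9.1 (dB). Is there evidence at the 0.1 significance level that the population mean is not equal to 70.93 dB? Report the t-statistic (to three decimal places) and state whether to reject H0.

t = -2.500; reject H0

H0: μ = 70.93; H1: μ ≠ 70.93 (one-sample t-test, two-sided).
t = (x̄ − μ₀)/(s/√n) = (64.85 − 70.93)/(9.1/√14) = -2.500
df = n − 1 = 13
Two-sided p-value ≈ 0.027
Since p ≈ 0.027 < α = 0.1, reject H0; the evidence is statistically significant.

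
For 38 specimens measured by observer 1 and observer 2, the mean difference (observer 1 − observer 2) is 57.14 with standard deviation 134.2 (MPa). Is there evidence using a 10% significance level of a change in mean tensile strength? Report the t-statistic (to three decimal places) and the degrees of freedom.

t = 2.625, df = 37

H0: μ_d = 0; H1: μ_d ≠ 0 (paired t-test on the differences, two-sided).
t = d̄/(s_d/√n) = 57.14/(134.2/√38) = 2.625
df = n − 1 = 37
Two-sided p-value ≈ 0.013
Since p ≈ 0.013 < α = 0.1, reject H0; the data support H1.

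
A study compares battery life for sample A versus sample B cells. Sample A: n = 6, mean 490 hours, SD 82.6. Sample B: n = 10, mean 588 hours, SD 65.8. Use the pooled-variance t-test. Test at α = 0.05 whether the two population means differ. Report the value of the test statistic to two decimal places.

Let group 1 = sample A, group 2 = sample B. H0: μ_1 = μ_2; H1: μ_1 ≠ μ_2 (two-sample pooled-variance t-test, two-sided).
s_p² = [(6−1)·82.6² + (10−1)·65.8²]/(6+10−2) = 5220.04
t = (490 − 588)/√[5220.04·(1/6 + 1/10)] = -2.63
df = n₁ + n₂ − 2 = 14
Two-sided p-value ≈ 0.020
Since p ≈ 0.020 < α = 0.05, reject H0; the evidence is statistically significant.

-2.63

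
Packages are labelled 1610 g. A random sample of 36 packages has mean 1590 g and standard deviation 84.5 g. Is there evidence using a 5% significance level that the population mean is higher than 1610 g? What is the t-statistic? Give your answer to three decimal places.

-1.420

H0: μ = 1610; H1: μ > 1610 (one-sample t-test, right-tailed).
t = (x̄ − μ₀)/(s/√n) = (1590 − 1610)/(84.5/√36) = -1.420
df = n − 1 = 35
p-value = P(T ≥ -1.420) ≈ 0.9178
Since p ≈ 0.9178 > α = 0.05, fail to reject H0; the evidence is not statistically significant.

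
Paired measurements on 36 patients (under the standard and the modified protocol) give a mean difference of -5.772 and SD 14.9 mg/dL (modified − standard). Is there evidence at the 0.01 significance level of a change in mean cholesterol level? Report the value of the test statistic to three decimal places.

H0: μ_d = 0; H1: μ_d ≠ 0 (paired t-test on the differences, two-sided).
t = d̄/(s_d/√n) = -5.772/(14.9/√36) = -2.324
df = n − 1 = 35
Two-sided p-value ≈ 0.026
Since p ≈ 0.026 > α = 0.01, fail to reject H0; the data do not provide sufficient evidence against H0.

-2.324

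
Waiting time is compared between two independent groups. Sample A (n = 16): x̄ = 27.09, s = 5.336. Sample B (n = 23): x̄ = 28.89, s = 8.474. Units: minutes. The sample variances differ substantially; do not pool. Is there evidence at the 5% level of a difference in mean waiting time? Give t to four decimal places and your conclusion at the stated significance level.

t = -0.8130; fail to reject H0

Let group 1 = sample A, group 2 = sample B. H0: μ_1 = μ_2; H1: μ_1 ≠ μ_2 (Welch's two-sample t-test, two-sided).
t = (x̄_1 − x̄_2)/√(s_1²/n_1 + s_2²/n_2) = (27.09 − 28.89)/√(5.336²/16 + 8.474²/23) = -0.8130
Welch–Satterthwaite df ≈ 36.73
Two-sided p-value ≈ 0.4214
Since p ≈ 0.4214 > α = 0.05, fail to reject H0; the data do not provide sufficient evidence against H0.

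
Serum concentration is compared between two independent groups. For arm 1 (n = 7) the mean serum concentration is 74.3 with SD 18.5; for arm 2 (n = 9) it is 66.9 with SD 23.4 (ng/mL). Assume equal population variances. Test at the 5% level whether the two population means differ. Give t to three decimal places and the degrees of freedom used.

Let group 1 = arm 1, group 2 = arm 2. H0: μ_1 = μ_2; H1: μ_1 ≠ μ_2 (two-sample pooled-variance t-test, two-sided).
s_p² = [(7−1)·18.5² + (9−1)·23.4²]/(7+9−2) = 459.57
t = (74.3 − 66.9)/√[459.57·(1/7 + 1/9)] = 0.685
df = n₁ + n₂ − 2 = 14
Two-sided p-value ≈ 0.505
Since p ≈ 0.505 > α = 0.05, fail to reject H0; the evidence is not statistically significant.

t = 0.685, df = 14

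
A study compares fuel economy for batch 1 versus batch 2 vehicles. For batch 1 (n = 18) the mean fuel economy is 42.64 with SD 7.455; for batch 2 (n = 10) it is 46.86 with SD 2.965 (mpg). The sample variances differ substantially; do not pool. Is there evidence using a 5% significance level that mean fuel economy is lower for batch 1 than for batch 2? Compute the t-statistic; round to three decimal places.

Let group 1 = batch 1, group 2 = batch 2. H0: μ_1 = μ_2; H1: μ_1 < μ_2 (Welch's two-sample t-test, left-tailed).
t = (x̄_1 − x̄_2)/√(s_1²/n_1 + s_2²/n_2) = (42.64 − 46.86)/√(7.455²/18 + 2.965²/10) = -2.119
Welch–Satterthwaite df ≈ 24.33
p-value = P(T ≤ -2.119) ≈ 0.0222
Since p ≈ 0.0222 < α = 0.05, reject H0; the data support H1.

-2.119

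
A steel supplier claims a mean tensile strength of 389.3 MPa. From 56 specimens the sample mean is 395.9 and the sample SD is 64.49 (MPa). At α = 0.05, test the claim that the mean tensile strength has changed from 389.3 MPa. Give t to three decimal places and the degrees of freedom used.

t = 0.766, df = 55

H0: μ = 389.3; H1: μ ≠ 389.3 (one-sample t-test, two-sided).
t = (x̄ − μ₀)/(s/√n) = (395.9 − 389.3)/(64.49/√56) = 0.766
df = n − 1 = 55
Two-sided p-value ≈ 0.447
Since p ≈ 0.447 > α = 0.05, fail to reject H0; the evidence is not statistically significant.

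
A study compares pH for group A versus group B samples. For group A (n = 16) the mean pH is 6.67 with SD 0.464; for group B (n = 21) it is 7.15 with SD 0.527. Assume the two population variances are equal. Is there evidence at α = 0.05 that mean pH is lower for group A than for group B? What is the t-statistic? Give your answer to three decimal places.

Let group 1 = group A, group 2 = group B. H0: μ_1 = μ_2; H1: μ_1 < μ_2 (two-sample pooled-variance t-test, left-tailed).
s_p² = [(16−1)·0.464² + (21−1)·0.527²]/(16+21−2) = 0.250972
t = (6.67 − 7.15)/√[0.250972·(1/16 + 1/21)] = -2.887
df = n₁ + n₂ − 2 = 35
p-value = P(T ≤ -2.887) ≈ 0.0033
Since p ≈ 0.0033 < α = 0.05, reject H0; the data support H1.

-2.887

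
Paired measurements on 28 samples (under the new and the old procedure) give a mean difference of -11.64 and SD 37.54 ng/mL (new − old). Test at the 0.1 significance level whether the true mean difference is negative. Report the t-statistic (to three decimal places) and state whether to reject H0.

H0: μ_d = 0; H1: μ_d < 0 (paired t-test on the differences, left-tailed).
t = d̄/(s_d/√n) = -11.64/(37.54/√28) = -1.641
df = n − 1 = 27
p-value = P(T ≤ -1.641) ≈ 0.056
Since p ≈ 0.056 < α = 0.1, reject H0; the data support H1.

t = -1.641; reject H0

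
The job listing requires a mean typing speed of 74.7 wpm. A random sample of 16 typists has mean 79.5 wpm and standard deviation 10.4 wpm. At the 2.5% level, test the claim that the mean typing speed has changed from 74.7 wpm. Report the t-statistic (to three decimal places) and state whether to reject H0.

t = 1.846; fail to reject H0

H0: μ = 74.7; H1: μ ≠ 74.7 (one-sample t-test, two-sided).
t = (x̄ − μ₀)/(s/√n) = (79.5 − 74.7)/(10.4/√16) = 1.846
df = n − 1 = 15
Two-sided p-value ≈ 0.0847
Since p ≈ 0.0847 > α = 0.025, fail to reject H0; the data do not provide sufficient evidence against H0.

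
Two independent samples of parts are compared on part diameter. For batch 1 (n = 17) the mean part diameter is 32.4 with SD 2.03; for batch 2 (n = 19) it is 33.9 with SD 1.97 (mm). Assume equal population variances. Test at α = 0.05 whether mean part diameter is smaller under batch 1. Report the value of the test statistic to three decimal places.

-2.248

Let group 1 = batch 1, group 2 = batch 2. H0: μ_1 = μ_2; H1: μ_1 < μ_2 (two-sample pooled-variance t-test, left-tailed).
s_p² = [(17−1)·2.03² + (19−1)·1.97²]/(17+19−2) = 3.99384
t = (32.4 − 33.9)/√[3.99384·(1/17 + 1/19)] = -2.248
df = n₁ + n₂ − 2 = 34
p-value = P(T ≤ -2.248) ≈ 0.016
Since p ≈ 0.016 < α = 0.05, reject H0; the data support H1.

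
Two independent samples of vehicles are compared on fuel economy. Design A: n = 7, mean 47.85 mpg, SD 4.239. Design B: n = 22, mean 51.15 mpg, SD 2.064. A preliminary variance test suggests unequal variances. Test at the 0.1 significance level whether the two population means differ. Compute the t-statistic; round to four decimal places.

-1.9861

Let group 1 = design A, group 2 = design B. H0: μ_1 = μ_2; H1: μ_1 ≠ μ_2 (Welch's two-sample t-test, two-sided).
t = (x̄_1 − x̄_2)/√(s_1²/n_1 + s_2²/n_2) = (47.85 − 51.15)/√(4.239²/7 + 2.064²/22) = -1.9861
Welch–Satterthwaite df ≈ 6.93
Two-sided p-value ≈ 0.0878
Since p ≈ 0.0878 < α = 0.1, reject H0; the evidence is statistically significant.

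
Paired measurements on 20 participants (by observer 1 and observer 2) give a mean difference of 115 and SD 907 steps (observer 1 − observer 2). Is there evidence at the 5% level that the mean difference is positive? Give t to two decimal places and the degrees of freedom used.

H0: μ_d = 0; H1: μ_d > 0 (paired t-test on the differences, right-tailed).
t = d̄/(s_d/√n) = 115/(907/√20) = 0.57
df = n − 1 = 19
p-value = P(T ≥ 0.57) ≈ 0.2887
Since p ≈ 0.2887 > α = 0.05, fail to reject H0; the data do not provide sufficient evidence against H0.

t = 0.57, df = 19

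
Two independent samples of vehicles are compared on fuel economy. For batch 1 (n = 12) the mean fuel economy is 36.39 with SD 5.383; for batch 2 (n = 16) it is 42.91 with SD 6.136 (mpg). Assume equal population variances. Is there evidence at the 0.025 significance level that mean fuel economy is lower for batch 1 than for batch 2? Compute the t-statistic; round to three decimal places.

Let group 1 = batch 1, group 2 = batch 2. H0: μ_1 = μ_2; H1: μ_1 < μ_2 (two-sample pooled-variance t-test, left-tailed).
s_p² = [(12−1)·5.383² + (16−1)·6.136²]/(12+16−2) = 33.9808
t = (36.39 − 42.91)/√[33.9808·(1/12 + 1/16)] = -2.929
df = n₁ + n₂ − 2 = 26
p-value = P(T ≤ -2.929) ≈ 0.003
Since p ≈ 0.003 < α = 0.025, reject H0; the data support H1.

-2.929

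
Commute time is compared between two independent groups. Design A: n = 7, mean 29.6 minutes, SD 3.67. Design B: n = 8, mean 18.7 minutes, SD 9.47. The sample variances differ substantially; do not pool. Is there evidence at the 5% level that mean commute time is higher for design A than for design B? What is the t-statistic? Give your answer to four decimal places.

3.0076

Let group 1 = design A, group 2 = design B. H0: μ_1 = μ_2; H1: μ_1 > μ_2 (Welch's two-sample t-test, right-tailed).
t = (x̄_1 − x̄_2)/√(s_1²/n_1 + s_2²/n_2) = (29.6 − 18.7)/√(3.67²/7 + 9.47²/8) = 3.0076
Welch–Satterthwaite df ≈ 9.29
p-value = P(T ≥ 3.0076) ≈ 0.007
Since p ≈ 0.007 < α = 0.05, reject H0; the data support H1.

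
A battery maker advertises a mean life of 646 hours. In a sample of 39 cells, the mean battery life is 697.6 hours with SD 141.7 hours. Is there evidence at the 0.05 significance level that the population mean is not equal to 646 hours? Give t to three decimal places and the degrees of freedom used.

t = 2.274, df = 38

H0: μ = 646; H1: μ ≠ 646 (one-sample t-test, two-sided).
t = (x̄ − μ₀)/(s/√n) = (697.6 − 646)/(141.7/√39) = 2.274
df = n − 1 = 38
Two-sided p-value ≈ 0.0287
Since p ≈ 0.0287 < α = 0.05, reject H0; the evidence is statistically significant.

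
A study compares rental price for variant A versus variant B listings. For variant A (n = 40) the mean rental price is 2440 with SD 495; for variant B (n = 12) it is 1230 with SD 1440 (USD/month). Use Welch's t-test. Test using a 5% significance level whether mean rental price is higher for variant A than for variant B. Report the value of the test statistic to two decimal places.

Let group 1 = variant A, group 2 = variant B. H0: μ_1 = μ_2; H1: μ_1 > μ_2 (Welch's two-sample t-test, right-tailed).
t = (x̄_1 − x̄_2)/√(s_1²/n_1 + s_2²/n_2) = (2440 − 1230)/√(495²/40 + 1440²/12) = 2.86
Welch–Satterthwaite df ≈ 11.79
p-value = P(T ≥ 2.86) ≈ 0.0073
Since p ≈ 0.0073 < α = 0.05, reject H0; the data support H1.

2.86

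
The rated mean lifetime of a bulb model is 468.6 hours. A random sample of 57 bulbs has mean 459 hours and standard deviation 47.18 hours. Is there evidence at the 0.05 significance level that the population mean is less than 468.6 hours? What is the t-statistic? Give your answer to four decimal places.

H0: μ = 468.6; H1: μ < 468.6 (one-sample t-test, left-tailed).
t = (x̄ − μ₀)/(s/√n) = (459 − 468.6)/(47.18/√57) = -1.5362
df = n − 1 = 56
p-value = P(T ≤ -1.5362) ≈ 0.0651
Since p ≈ 0.0651 > α = 0.05, fail to reject H0; the data do not provide sufficient evidence against H0.

-1.5362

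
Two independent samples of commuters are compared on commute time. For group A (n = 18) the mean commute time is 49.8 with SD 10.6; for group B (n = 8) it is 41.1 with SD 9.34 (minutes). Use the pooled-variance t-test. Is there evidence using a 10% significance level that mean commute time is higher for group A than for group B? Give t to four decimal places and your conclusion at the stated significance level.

Let group 1 = group A, group 2 = group B. H0: μ_1 = μ_2; H1: μ_1 > μ_2 (two-sample pooled-variance t-test, right-tailed).
s_p² = [(18−1)·10.6² + (8−1)·9.34²]/(18+8−2) = 105.032
t = (49.8 − 41.1)/√[105.032·(1/18 + 1/8)] = 1.9978
df = n₁ + n₂ − 2 = 24
p-value = P(T ≥ 1.9978) ≈ 0.029
Since p ≈ 0.029 < α = 0.1, reject H0; the data support H1.

t = 1.9978; reject H0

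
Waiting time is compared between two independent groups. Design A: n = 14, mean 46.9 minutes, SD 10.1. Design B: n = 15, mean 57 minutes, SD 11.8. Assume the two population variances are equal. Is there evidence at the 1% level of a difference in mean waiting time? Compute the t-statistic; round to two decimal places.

Let group 1 = design A, group 2 = design B. H0: μ_1 = μ_2; H1: μ_1 ≠ μ_2 (two-sample pooled-variance t-test, two-sided).
s_p² = [(14−1)·10.1² + (15−1)·11.8²]/(14+15−2) = 121.314
t = (46.9 − 57)/√[121.314·(1/14 + 1/15)] = -2.47
df = n₁ + n₂ − 2 = 27
Two-sided p-value ≈ 0.020
Since p ≈ 0.020 > α = 0.01, fail to reject H0; the evidence is not statistically significant.

-2.47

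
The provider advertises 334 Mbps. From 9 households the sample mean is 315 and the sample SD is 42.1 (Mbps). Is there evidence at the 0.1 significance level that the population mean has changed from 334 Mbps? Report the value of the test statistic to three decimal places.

-1.354

H0: μ = 334; H1: μ ≠ 334 (one-sample t-test, two-sided).
t = (x̄ − μ₀)/(s/√n) = (315 − 334)/(42.1/√9) = -1.354
df = n − 1 = 8
Two-sided p-value ≈ 0.2128
Since p ≈ 0.2128 > α = 0.1, fail to reject H0; the evidence is not statistically significant.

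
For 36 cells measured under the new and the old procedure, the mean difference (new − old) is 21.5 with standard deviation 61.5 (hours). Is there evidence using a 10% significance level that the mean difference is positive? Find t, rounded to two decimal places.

H0: μ_d = 0; H1: μ_d > 0 (paired t-test on the differences, right-tailed).
t = d̄/(s_d/√n) = 21.5/(61.5/√36) = 2.10
df = n − 1 = 35
p-value = P(T ≥ 2.10) ≈ 0.022
Since p ≈ 0.022 < α = 0.1, reject H0; the evidence is statistically significant.

2.10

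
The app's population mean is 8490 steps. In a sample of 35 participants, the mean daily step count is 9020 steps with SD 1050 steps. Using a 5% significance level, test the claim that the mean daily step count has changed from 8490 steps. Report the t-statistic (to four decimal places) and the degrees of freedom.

H0: μ = 8490; H1: μ ≠ 8490 (one-sample t-test, two-sided).
t = (x̄ − μ₀)/(s/√n) = (9020 − 8490)/(1050/√35) = 2.9862
df = n − 1 = 34
Two-sided p-value ≈ 0.0052
Since p ≈ 0.0052 < α = 0.05, reject H0; the data support H1.

t = 2.9862, df = 34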